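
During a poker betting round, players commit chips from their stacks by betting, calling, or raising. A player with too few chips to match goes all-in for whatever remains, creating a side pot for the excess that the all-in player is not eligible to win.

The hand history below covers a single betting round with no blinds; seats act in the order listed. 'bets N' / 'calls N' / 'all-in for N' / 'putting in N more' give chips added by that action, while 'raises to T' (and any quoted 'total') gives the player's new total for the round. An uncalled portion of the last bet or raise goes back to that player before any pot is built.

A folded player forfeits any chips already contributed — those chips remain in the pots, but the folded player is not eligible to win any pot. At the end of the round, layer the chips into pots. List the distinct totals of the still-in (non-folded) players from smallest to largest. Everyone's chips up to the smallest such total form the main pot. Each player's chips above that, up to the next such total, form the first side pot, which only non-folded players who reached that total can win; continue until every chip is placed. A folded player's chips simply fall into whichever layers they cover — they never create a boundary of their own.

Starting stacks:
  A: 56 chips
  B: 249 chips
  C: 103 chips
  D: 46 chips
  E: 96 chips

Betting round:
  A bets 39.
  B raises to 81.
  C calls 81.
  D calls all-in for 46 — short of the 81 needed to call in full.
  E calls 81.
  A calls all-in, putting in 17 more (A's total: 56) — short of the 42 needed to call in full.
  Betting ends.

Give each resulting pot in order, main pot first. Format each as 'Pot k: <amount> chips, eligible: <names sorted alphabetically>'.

Pot 1: 230 chips, eligible: A, B, C, D, E
Pot 2: 40 chips, eligible: A, B, C, E
Pot 3: 75 chips, eligible: B, C, E

Derivation:
Contributions: A=56, B=81, C=81, D=46, E=81
Pot levels (distinct totals of non-folded players): 46, 56, 81
Layer 1-46: 46 each from A, B, C, D, E = 46*5 = 230 chips; eligible A, B, C, D, E
Layer 47-56: 10 each from A, B, C, E = 10*4 = 40 chips; eligible A, B, C, E
Layer 57-81: 25 each from B, C, E = 25*3 = 75 chips; eligible B, C, E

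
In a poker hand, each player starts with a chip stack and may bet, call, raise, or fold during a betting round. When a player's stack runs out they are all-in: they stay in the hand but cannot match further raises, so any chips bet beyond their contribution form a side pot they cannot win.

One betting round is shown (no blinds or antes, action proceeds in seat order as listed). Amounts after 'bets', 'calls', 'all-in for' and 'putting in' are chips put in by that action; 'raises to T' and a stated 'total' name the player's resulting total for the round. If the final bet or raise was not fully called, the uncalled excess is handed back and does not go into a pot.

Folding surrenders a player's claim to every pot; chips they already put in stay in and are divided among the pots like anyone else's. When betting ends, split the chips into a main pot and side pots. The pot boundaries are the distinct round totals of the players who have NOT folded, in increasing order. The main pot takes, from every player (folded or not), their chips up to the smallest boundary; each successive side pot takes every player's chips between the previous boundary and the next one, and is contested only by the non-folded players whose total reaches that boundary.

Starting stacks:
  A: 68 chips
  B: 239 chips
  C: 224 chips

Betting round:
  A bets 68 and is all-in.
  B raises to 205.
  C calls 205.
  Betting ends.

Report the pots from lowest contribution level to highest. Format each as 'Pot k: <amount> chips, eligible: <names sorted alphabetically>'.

Contributions: A=68, B=205, C=205
Pot levels (distinct totals of non-folded players): 68, 205
Layer 1-68: 68 each from A, B, C = 68*3 = 204 chips; eligible A, B, C
Layer 69-205: 137 each from B, C = 137*2 = 274 chips; eligible B, C

Pot 1: 204 chips, eligible: A, B, C
Pot 2: 274 chips, eligible: B, C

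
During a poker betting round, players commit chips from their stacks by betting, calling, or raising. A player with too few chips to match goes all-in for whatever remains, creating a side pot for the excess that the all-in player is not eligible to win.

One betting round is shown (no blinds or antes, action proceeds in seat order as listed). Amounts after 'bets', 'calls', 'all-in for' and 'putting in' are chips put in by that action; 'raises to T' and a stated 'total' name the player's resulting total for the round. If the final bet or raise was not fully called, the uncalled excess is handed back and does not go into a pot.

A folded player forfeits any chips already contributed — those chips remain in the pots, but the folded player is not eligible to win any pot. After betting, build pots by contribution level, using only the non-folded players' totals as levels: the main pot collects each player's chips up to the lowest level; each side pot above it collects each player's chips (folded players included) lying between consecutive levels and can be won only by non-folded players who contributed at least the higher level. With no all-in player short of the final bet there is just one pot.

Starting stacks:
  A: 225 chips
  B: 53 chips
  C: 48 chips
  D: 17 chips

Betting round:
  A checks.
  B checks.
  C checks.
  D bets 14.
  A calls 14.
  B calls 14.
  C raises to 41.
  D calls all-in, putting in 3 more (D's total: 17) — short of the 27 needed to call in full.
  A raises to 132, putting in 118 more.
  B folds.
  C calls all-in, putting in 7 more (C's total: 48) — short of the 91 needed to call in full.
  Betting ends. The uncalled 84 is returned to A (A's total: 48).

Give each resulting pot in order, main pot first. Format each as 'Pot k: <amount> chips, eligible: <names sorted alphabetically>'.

Pot 1: 65 chips, eligible: A, C, D
Pot 2: 62 chips, eligible: A, C

Derivation:
Contributions (after 84 returned to A): A=48, B=14, C=48, D=17
Folded: B
Pot levels (distinct totals of non-folded players): 17, 48
Layer 1-17: A 17 + B 14 + C 17 + D 17 = 65 chips; eligible A, C, D
Layer 18-48: 31 each from A, C = 31*2 = 62 chips; eligible A, C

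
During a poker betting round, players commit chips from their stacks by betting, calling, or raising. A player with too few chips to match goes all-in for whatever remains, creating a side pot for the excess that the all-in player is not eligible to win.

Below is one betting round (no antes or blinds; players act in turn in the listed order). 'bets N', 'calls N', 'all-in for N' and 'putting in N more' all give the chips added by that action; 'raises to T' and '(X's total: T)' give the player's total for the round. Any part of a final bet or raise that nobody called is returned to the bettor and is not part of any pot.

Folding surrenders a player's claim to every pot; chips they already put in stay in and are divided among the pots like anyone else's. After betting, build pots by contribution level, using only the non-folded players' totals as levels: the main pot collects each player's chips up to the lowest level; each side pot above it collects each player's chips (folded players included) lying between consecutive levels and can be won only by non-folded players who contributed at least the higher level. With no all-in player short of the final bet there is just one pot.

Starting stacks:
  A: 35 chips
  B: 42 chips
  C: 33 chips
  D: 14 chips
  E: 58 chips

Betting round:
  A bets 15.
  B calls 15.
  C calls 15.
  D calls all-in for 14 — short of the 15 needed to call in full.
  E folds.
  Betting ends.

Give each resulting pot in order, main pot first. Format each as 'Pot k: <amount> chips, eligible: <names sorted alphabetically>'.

Pot 1: 56 chips, eligible: A, B, C, D
Pot 2: 3 chips, eligible: A, B, C

Derivation:
Contributions: A=15, B=15, C=15, D=14
Folded: E
Pot levels (distinct totals of non-folded players): 14, 15
Layer 1-14: 14 each from A, B, C, D = 14*4 = 56 chips; eligible A, B, C, D
Layer 15-15: 1 each from A, B, C = 1*3 = 3 chips; eligible A, B, C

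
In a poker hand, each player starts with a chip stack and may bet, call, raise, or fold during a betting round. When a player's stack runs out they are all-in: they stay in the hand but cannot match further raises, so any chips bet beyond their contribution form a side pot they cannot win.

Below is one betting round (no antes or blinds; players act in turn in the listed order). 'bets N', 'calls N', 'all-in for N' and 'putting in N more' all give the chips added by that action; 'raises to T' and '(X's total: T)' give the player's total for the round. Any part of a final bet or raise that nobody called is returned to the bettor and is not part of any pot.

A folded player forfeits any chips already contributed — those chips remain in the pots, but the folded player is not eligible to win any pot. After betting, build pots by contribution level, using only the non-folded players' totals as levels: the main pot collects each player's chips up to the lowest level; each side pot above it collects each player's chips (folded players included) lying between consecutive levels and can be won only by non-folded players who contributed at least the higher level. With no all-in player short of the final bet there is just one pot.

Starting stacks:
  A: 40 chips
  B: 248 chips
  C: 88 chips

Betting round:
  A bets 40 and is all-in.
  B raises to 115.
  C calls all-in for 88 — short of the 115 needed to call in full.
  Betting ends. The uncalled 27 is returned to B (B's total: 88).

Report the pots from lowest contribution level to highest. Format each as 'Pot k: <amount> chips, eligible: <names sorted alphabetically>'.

Contributions (after 27 returned to B): A=40, B=88, C=88
Pot levels (distinct totals of non-folded players): 40, 88
Layer 1-40: 40 each from A, B, C = 40*3 = 120 chips; eligible A, B, C
Layer 41-88: 48 each from B, C = 48*2 = 96 chips; eligible B, C

Pot 1: 120 chips, eligible: A, B, C
Pot 2: 96 chips, eligible: B, C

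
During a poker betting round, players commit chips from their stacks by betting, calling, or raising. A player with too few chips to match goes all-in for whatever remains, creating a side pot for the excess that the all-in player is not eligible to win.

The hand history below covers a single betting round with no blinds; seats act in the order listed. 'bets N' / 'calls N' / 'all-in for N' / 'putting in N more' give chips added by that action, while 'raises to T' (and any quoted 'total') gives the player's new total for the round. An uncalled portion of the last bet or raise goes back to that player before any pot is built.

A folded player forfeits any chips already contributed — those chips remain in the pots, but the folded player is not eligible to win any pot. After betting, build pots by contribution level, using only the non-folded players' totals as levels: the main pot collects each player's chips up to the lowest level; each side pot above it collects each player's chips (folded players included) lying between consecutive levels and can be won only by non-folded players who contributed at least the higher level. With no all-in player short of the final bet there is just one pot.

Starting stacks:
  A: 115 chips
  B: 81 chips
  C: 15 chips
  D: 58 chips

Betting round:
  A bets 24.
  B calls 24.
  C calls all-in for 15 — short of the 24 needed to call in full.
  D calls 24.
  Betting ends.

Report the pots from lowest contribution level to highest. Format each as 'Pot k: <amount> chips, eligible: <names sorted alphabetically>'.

Pot 1: 60 chips, eligible: A, B, C, D
Pot 2: 27 chips, eligible: A, B, D

Derivation:
Contributions: A=24, B=24, C=15, D=24
Pot levels (distinct totals of non-folded players): 15, 24
Layer 1-15: 15 each from A, B, C, D = 15*4 = 60 chips; eligible A, B, C, D
Layer 16-24: 9 each from A, B, D = 9*3 = 27 chips; eligible A, B, D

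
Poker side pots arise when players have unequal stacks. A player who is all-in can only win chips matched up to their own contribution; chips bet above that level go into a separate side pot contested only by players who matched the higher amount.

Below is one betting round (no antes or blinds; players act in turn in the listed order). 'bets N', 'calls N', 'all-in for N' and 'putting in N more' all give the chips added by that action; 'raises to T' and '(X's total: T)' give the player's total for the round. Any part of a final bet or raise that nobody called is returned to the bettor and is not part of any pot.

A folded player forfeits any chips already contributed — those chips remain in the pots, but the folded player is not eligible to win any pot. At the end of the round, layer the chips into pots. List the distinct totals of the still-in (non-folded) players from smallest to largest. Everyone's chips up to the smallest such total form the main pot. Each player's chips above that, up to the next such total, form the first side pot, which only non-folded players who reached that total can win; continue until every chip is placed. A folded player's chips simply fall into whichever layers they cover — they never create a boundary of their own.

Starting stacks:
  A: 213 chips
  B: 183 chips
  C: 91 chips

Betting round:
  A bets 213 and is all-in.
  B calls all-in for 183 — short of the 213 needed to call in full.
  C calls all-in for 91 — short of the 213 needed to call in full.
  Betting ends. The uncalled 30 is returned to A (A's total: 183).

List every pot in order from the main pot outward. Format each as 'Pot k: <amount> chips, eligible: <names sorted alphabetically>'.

Pot 1: 273 chips, eligible: A, B, C
Pot 2: 184 chips, eligible: A, B

Derivation:
Contributions (after 30 returned to A): A=183, B=183, C=91
Pot levels (distinct totals of non-folded players): 91, 183
Layer 1-91: 91 each from A, B, C = 91*3 = 273 chips; eligible A, B, C
Layer 92-183: 92 each from A, B = 92*2 = 184 chips; eligible A, B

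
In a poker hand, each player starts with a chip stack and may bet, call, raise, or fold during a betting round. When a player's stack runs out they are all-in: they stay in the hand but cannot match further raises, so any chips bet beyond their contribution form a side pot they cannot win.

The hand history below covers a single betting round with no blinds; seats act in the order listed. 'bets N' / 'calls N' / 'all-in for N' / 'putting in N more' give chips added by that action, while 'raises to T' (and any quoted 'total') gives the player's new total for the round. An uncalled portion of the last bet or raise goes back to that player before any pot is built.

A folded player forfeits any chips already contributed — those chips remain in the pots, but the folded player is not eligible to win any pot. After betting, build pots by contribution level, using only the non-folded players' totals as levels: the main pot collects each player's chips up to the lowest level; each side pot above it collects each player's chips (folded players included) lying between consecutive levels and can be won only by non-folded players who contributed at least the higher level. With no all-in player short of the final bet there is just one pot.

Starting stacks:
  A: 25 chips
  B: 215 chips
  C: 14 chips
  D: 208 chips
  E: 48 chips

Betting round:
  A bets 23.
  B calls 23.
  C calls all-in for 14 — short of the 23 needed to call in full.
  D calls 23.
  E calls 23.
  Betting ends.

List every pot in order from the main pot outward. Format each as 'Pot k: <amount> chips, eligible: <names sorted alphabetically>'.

Contributions: A=23, B=23, C=14, D=23, E=23
Pot levels (distinct totals of non-folded players): 14, 23
Layer 1-14: 14 each from A, B, C, D, E = 14*5 = 70 chips; eligible A, B, C, D, E
Layer 15-23: 9 each from A, B, D, E = 9*4 = 36 chips; eligible A, B, D, E

Pot 1: 70 chips, eligible: A, B, C, D, E
Pot 2: 36 chips, eligible: A, B, D, E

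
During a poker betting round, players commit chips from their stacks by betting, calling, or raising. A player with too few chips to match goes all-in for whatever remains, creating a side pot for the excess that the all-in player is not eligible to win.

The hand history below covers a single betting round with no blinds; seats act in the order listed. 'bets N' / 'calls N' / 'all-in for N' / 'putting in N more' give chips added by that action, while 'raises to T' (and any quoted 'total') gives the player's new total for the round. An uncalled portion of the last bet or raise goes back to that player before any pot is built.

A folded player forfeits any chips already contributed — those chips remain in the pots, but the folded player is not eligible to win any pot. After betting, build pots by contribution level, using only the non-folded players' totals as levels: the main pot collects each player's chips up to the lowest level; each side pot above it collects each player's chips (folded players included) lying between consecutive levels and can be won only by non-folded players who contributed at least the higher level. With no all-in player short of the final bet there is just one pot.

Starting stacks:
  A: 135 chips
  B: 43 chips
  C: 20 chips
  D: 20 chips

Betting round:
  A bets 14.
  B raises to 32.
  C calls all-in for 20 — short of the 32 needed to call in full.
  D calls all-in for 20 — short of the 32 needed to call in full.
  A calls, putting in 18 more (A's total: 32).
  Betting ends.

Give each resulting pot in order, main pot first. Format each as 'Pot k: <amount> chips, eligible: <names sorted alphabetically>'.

Contributions: A=32, B=32, C=20, D=20
Pot levels (distinct totals of non-folded players): 20, 32
Layer 1-20: 20 each from A, B, C, D = 20*4 = 80 chips; eligible A, B, C, D
Layer 21-32: 12 each from A, B = 12*2 = 24 chips; eligible A, B

Pot 1: 80 chips, eligible: A, B, C, D
Pot 2: 24 chips, eligible: A, B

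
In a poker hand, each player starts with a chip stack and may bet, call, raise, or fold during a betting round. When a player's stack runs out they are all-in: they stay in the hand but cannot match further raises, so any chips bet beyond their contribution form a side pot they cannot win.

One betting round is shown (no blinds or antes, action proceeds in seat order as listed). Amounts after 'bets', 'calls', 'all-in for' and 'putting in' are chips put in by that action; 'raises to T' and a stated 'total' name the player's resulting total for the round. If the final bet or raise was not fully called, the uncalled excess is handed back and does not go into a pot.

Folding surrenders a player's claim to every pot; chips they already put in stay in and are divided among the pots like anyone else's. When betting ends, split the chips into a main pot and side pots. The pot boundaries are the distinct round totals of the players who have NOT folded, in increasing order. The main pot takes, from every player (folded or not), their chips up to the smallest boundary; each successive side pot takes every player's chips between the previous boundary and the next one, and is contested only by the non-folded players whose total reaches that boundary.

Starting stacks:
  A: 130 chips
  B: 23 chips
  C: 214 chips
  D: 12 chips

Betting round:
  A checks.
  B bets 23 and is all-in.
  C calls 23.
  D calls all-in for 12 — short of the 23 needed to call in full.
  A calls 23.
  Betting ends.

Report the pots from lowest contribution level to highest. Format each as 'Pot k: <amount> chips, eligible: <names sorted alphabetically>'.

Pot 1: 48 chips, eligible: A, B, C, D
Pot 2: 33 chips, eligible: A, B, C

Derivation:
Contributions: A=23, B=23, C=23, D=12
Pot levels (distinct totals of non-folded players): 12, 23
Layer 1-12: 12 each from A, B, C, D = 12*4 = 48 chips; eligible A, B, C, D
Layer 13-23: 11 each from A, B, C = 11*3 = 33 chips; eligible A, B, C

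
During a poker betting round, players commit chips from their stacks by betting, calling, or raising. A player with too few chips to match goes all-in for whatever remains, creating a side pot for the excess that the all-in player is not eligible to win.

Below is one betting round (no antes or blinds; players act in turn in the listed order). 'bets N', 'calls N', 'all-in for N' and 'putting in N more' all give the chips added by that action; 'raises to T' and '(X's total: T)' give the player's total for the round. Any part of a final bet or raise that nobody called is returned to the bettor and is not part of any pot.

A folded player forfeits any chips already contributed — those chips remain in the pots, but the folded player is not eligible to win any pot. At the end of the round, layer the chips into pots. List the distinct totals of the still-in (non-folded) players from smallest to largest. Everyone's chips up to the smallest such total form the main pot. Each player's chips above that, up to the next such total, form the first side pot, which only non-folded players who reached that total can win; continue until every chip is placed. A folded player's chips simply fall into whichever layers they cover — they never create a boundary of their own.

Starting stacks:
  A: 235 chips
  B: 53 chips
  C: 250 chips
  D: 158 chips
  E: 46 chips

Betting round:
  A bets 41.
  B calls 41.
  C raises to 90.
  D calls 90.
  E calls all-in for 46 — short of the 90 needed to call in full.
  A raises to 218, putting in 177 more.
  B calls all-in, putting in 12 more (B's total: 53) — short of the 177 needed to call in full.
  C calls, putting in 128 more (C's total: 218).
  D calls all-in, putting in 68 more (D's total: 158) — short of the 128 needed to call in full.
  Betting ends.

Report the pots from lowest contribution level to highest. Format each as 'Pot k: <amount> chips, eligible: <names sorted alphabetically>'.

Pot 1: 230 chips, eligible: A, B, C, D, E
Pot 2: 28 chips, eligible: A, B, C, D
Pot 3: 315 chips, eligible: A, C, D
Pot 4: 120 chips, eligible: A, C

Derivation:
Contributions: A=218, B=53, C=218, D=158, E=46
Pot levels (distinct totals of non-folded players): 46, 53, 158, 218
Layer 1-46: 46 each from A, B, C, D, E = 46*5 = 230 chips; eligible A, B, C, D, E
Layer 47-53: 7 each from A, B, C, D = 7*4 = 28 chips; eligible A, B, C, D
Layer 54-158: 105 each from A, C, D = 105*3 = 315 chips; eligible A, C, D
Layer 159-218: 60 each from A, C = 60*2 = 120 chips; eligible A, C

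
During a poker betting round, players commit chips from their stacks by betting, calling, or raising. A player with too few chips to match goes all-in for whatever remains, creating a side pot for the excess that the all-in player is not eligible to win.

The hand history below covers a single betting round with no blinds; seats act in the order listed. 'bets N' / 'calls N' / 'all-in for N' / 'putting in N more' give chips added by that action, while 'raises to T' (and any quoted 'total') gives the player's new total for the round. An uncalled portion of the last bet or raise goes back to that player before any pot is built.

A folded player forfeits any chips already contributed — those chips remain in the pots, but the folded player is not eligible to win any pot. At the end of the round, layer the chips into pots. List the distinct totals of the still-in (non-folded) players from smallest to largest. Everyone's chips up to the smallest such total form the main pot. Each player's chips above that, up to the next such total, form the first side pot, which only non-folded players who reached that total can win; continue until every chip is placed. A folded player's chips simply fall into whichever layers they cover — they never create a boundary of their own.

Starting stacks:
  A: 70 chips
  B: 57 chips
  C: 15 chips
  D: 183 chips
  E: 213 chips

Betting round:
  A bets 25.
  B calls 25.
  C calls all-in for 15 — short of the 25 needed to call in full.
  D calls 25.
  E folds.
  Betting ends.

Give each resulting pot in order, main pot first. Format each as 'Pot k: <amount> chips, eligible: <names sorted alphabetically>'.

Contributions: A=25, B=25, C=15, D=25
Folded: E
Pot levels (distinct totals of non-folded players): 15, 25
Layer 1-15: 15 each from A, B, C, D = 15*4 = 60 chips; eligible A, B, C, D
Layer 16-25: 10 each from A, B, D = 10*3 = 30 chips; eligible A, B, D

Pot 1: 60 chips, eligible: A, B, C, D
Pot 2: 30 chips, eligible: A, B, D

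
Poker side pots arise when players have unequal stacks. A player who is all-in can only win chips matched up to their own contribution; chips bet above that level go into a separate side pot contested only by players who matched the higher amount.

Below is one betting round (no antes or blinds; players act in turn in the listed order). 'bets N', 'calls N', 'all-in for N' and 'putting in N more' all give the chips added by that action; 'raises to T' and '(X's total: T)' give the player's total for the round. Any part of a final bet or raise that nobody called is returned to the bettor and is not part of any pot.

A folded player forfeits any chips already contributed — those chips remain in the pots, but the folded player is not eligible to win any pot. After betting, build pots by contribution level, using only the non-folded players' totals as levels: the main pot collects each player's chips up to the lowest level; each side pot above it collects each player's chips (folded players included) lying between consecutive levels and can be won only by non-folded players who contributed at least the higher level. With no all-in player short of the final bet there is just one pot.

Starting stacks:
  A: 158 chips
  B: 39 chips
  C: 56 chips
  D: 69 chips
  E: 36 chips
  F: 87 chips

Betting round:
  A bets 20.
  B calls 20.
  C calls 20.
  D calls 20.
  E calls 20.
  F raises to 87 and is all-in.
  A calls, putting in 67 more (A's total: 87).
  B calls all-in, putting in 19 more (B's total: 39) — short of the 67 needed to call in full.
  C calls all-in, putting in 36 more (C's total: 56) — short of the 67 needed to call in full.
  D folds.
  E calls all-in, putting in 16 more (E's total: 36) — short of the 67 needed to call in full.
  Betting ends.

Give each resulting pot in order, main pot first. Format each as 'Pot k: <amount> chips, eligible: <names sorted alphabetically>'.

Pot 1: 200 chips, eligible: A, B, C, E, F
Pot 2: 12 chips, eligible: A, B, C, F
Pot 3: 51 chips, eligible: A, C, F
Pot 4: 62 chips, eligible: A, F

Derivation:
Contributions: A=87, B=39, C=56, D=20, E=36, F=87
Folded: D
Pot levels (distinct totals of non-folded players): 36, 39, 56, 87
Layer 1-36: A 36 + B 36 + C 36 + D 20 + E 36 + F 36 = 200 chips; eligible A, B, C, E, F
Layer 37-39: 3 each from A, B, C, F = 3*4 = 12 chips; eligible A, B, C, F
Layer 40-56: 17 each from A, C, F = 17*3 = 51 chips; eligible A, C, F
Layer 57-87: 31 each from A, F = 31*2 = 62 chips; eligible A, F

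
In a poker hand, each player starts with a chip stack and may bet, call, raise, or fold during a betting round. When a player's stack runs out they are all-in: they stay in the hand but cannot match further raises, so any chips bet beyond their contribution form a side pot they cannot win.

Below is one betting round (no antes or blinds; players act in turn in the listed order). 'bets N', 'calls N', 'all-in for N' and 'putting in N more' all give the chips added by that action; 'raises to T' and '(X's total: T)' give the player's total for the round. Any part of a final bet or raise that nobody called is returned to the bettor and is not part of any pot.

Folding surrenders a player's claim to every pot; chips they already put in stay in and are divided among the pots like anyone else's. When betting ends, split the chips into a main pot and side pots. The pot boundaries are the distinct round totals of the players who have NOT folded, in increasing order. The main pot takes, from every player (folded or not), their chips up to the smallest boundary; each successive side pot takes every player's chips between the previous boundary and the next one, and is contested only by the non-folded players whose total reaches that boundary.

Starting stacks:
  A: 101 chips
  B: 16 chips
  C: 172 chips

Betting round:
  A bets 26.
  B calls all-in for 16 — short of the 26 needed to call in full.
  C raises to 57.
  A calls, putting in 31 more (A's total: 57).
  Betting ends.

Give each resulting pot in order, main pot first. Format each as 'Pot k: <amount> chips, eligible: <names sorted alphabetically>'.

Contributions: A=57, B=16, C=57
Pot levels (distinct totals of non-folded players): 16, 57
Layer 1-16: 16 each from A, B, C = 16*3 = 48 chips; eligible A, B, C
Layer 17-57: 41 each from A, C = 41*2 = 82 chips; eligible A, C

Pot 1: 48 chips, eligible: A, B, C
Pot 2: 82 chips, eligible: A, C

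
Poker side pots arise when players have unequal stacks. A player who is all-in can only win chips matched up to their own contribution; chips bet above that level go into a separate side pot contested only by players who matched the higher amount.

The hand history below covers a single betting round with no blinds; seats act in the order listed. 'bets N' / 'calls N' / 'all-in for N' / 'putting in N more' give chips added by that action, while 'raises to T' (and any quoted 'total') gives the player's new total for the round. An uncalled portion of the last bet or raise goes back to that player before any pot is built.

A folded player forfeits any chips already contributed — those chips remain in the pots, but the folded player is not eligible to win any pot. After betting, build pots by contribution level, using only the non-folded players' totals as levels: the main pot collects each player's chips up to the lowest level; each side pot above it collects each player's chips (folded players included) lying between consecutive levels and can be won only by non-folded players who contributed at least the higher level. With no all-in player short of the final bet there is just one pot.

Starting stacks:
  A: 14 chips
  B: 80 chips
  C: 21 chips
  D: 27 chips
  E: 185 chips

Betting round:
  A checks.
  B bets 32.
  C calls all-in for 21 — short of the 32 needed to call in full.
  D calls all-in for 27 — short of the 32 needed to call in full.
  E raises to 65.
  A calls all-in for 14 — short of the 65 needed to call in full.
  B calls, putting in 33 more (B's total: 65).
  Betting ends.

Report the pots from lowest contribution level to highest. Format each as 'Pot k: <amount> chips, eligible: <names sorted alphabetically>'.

Pot 1: 70 chips, eligible: A, B, C, D, E
Pot 2: 28 chips, eligible: B, C, D, E
Pot 3: 18 chips, eligible: B, D, E
Pot 4: 76 chips, eligible: B, E

Derivation:
Contributions: A=14, B=65, C=21, D=27, E=65
Pot levels (distinct totals of non-folded players): 14, 21, 27, 65
Layer 1-14: 14 each from A, B, C, D, E = 14*5 = 70 chips; eligible A, B, C, D, E
Layer 15-21: 7 each from B, C, D, E = 7*4 = 28 chips; eligible B, C, D, E
Layer 22-27: 6 each from B, D, E = 6*3 = 18 chips; eligible B, D, E
Layer 28-65: 38 each from B, E = 38*2 = 76 chips; eligible B, E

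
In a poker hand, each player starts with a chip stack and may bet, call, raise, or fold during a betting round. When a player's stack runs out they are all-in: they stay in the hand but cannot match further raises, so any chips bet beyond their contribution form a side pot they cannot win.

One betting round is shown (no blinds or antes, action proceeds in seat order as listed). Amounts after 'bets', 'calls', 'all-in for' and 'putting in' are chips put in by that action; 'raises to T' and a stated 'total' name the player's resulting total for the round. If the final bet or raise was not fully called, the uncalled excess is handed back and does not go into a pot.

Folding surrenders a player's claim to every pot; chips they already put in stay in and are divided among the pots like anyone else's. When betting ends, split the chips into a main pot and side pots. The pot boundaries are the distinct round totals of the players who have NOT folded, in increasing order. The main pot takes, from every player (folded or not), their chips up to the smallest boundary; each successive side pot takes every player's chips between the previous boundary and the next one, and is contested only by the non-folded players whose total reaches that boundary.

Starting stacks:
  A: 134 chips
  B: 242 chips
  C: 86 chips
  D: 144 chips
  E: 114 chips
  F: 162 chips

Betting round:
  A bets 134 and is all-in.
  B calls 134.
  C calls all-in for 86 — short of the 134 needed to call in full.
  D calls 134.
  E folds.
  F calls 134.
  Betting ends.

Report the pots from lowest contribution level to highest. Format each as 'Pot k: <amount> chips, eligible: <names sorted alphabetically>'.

Pot 1: 430 chips, eligible: A, B, C, D, F
Pot 2: 192 chips, eligible: A, B, D, F

Derivation:
Contributions: A=134, B=134, C=86, D=134, F=134
Folded: E
Pot levels (distinct totals of non-folded players): 86, 134
Layer 1-86: 86 each from A, B, C, D, F = 86*5 = 430 chips; eligible A, B, C, D, F
Layer 87-134: 48 each from A, B, D, F = 48*4 = 192 chips; eligible A, B, D, F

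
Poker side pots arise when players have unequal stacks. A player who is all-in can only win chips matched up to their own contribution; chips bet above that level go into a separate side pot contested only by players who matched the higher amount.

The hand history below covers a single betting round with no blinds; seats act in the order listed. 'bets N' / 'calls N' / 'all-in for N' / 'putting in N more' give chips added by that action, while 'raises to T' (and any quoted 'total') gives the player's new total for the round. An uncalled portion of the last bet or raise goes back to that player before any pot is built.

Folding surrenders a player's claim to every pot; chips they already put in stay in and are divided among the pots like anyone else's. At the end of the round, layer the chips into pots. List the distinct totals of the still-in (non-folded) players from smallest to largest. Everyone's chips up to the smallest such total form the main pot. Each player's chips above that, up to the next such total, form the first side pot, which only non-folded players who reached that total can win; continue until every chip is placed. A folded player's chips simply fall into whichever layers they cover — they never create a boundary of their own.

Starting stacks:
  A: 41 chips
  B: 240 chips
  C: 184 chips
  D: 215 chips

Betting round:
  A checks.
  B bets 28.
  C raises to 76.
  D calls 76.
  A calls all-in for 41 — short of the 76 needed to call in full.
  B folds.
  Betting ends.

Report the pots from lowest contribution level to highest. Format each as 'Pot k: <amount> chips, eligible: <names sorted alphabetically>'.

Contributions: A=41, B=28, C=76, D=76
Folded: B
Pot levels (distinct totals of non-folded players): 41, 76
Layer 1-41: A 41 + B 28 + C 41 + D 41 = 151 chips; eligible A, C, D
Layer 42-76: 35 each from C, D = 35*2 = 70 chips; eligible C, D

Pot 1: 151 chips, eligible: A, C, D
Pot 2: 70 chips, eligible: C, D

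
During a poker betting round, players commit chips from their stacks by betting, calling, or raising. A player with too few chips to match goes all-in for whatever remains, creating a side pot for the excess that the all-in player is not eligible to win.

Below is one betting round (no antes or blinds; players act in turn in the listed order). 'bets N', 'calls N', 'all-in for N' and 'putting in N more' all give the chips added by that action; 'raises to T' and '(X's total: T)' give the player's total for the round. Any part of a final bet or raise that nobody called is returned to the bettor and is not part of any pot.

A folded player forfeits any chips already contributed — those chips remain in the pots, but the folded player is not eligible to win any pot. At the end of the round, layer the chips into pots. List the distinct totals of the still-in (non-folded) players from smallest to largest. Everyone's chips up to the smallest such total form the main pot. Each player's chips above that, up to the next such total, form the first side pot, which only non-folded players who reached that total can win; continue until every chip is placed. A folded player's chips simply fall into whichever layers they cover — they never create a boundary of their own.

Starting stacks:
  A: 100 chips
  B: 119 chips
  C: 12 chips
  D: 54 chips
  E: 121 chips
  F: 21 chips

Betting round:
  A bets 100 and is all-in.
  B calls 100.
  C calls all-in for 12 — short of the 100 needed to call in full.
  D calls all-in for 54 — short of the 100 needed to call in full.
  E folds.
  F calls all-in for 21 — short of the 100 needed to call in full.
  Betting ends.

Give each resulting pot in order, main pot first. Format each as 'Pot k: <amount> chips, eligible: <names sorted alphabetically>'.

Pot 1: 60 chips, eligible: A, B, C, D, F
Pot 2: 36 chips, eligible: A, B, D, F
Pot 3: 99 chips, eligible: A, B, D
Pot 4: 92 chips, eligible: A, B

Derivation:
Contributions: A=100, B=100, C=12, D=54, F=21
Folded: E
Pot levels (distinct totals of non-folded players): 12, 21, 54, 100
Layer 1-12: 12 each from A, B, C, D, F = 12*5 = 60 chips; eligible A, B, C, D, F
Layer 13-21: 9 each from A, B, D, F = 9*4 = 36 chips; eligible A, B, D, F
Layer 22-54: 33 each from A, B, D = 33*3 = 99 chips; eligible A, B, D
Layer 55-100: 46 each from A, B = 46*2 = 92 chips; eligible A, B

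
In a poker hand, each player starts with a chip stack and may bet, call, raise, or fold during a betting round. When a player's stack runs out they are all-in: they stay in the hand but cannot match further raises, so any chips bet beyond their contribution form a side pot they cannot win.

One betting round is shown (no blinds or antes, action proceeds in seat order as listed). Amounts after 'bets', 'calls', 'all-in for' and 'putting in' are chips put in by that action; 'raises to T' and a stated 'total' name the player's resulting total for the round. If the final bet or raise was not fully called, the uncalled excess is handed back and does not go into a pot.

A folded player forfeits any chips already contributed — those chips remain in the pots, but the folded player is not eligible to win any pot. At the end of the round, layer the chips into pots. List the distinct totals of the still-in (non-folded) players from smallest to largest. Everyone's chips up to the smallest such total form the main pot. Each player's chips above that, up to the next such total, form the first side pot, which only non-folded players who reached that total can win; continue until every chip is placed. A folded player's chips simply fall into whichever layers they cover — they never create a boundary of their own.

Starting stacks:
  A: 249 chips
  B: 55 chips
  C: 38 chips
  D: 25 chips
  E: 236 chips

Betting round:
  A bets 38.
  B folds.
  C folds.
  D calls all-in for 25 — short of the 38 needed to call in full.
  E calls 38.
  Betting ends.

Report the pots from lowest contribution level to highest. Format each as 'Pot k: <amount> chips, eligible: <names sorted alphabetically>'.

Pot 1: 75 chips, eligible: A, D, E
Pot 2: 26 chips, eligible: A, E

Derivation:
Contributions: A=38, D=25, E=38
Folded: B, C
Pot levels (distinct totals of non-folded players): 25, 38
Layer 1-25: 25 each from A, D, E = 25*3 = 75 chips; eligible A, D, E
Layer 26-38: 13 each from A, E = 13*2 = 26 chips; eligible A, E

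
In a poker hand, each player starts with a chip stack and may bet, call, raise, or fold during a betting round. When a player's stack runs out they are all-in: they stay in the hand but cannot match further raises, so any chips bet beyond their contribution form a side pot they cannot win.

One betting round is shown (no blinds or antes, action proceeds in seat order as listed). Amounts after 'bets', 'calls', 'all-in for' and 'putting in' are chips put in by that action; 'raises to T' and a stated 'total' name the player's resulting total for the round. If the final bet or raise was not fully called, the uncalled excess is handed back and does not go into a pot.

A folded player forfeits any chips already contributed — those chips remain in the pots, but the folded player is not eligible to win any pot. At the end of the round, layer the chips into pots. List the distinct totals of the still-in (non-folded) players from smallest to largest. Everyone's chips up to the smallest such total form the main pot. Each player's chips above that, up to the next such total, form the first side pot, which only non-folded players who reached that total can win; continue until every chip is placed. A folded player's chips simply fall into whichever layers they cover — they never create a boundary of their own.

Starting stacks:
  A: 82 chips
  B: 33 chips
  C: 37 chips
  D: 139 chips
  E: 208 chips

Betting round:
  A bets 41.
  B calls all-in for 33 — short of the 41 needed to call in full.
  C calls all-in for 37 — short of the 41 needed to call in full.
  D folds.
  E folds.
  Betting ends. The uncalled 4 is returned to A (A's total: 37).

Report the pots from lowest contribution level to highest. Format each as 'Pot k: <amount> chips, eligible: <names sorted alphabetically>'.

Contributions (after 4 returned to A): A=37, B=33, C=37
Folded: D, E
Pot levels (distinct totals of non-folded players): 33, 37
Layer 1-33: 33 each from A, B, C = 33*3 = 99 chips; eligible A, B, C
Layer 34-37: 4 each from A, C = 4*2 = 8 chips; eligible A, C

Pot 1: 99 chips, eligible: A, B, C
Pot 2: 8 chips, eligible: A, C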